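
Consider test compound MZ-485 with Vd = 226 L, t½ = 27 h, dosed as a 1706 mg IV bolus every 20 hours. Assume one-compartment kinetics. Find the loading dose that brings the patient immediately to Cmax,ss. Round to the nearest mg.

4248 mg

f = (1/2)^(20/27) ≈ 0.598432; accumulation ratio R = 1/(1−f) ≈ 2.49024.
Loading dose to hit Cmax,ss on first dose: D_load = D_maint·R ≈ 1706 × 2.49024 ≈ 4248.35 mg.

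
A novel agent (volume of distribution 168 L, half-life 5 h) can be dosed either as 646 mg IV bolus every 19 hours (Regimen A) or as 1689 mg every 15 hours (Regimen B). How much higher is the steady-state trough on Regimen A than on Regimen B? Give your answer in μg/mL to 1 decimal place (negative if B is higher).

Regimen A: f = (1/2)^(19/5) ≈ 0.0718; Cmin,ss = (646/168)·f/(1−f) ≈ 0.297 μg/mL.
Regimen B: f = (1/2)^(15/5) ≈ 0.1250; Cmin,ss = (1689/168)·f/(1−f) ≈ 1.436 μg/mL.
Difference ≈ 0.297 − 1.436 ≈ -1.139 μg/mL.

-1.1 μg/mL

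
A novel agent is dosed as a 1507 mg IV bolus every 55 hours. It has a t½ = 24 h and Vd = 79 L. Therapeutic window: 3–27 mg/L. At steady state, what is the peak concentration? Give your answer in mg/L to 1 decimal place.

τ/t½ = 55/24 ≈ 2.2917, so fraction remaining f = (1/2)^(55/24) ≈ 0.2042.
Accumulation ratio R = 1/(1 − f) ≈ 1/0.7958 ≈ 1.2566.
Each bolus raises the concentration by D/Vd = 1507/79 ≈ 19.076 mg/L.
Steady-state peak Cmax,ss = C₀·R ≈ 19.076 × 1.2566 ≈ 23.971 mg/L.
Peak 24.0 mg/L vs MTC 27 mg/L: below toxic threshold.

24.0 mg/L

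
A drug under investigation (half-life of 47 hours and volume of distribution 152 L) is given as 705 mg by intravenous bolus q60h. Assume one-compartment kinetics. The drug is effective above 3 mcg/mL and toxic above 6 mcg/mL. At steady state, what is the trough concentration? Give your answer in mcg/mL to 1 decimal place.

Over one 60-h interval, 60/47 ≈ 1.2766 half-lives elapse, leaving f ≈ 0.4128 of each dose.
Single-dose peak C₀ = D/Vd = 705/152 ≈ 4.638 mcg/mL.
Steady-state trough Cmin,ss = C₀·f/(1−f) ≈ 4.638 × 0.4128/0.5872 ≈ 3.261 mcg/mL.
Trough 3.3 mcg/mL vs MEC 3 mcg/mL: adequate.

3.3 mcg/mL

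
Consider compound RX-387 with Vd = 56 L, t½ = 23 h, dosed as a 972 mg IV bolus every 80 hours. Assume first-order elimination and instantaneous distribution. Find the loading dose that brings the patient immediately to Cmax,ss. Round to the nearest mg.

1068 mg

f = (1/2)^(80/23) ≈ 0.089730; accumulation ratio R = 1/(1−f) ≈ 1.09858.
Loading dose to hit Cmax,ss on first dose: D_load = D_maint·R ≈ 972 × 1.09858 ≈ 1067.82 mg.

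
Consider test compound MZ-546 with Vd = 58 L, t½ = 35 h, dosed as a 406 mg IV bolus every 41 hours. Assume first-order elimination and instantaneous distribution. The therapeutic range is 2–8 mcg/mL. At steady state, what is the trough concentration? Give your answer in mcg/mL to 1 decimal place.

5.6 mcg/mL

τ/t½ = 41/35 ≈ 1.1714, so fraction remaining f = (1/2)^(41/35) ≈ 0.4440.
Accumulation ratio R = 1/(1 − f) ≈ 1/0.5560 ≈ 1.7986.
Single-dose peak C₀ = D/Vd = 406/58 ≈ 7.000 mcg/mL.
Cmax,ss = C₀/(1 − f) ≈ 7.000/0.5560 ≈ 12.590 mcg/mL.
Steady-state trough Cmin,ss = Cmax,ss·f ≈ 12.590 × 0.4440 ≈ 5.590 mcg/mL.
Trough 5.6 mcg/mL vs MEC 2 mcg/mL: adequate.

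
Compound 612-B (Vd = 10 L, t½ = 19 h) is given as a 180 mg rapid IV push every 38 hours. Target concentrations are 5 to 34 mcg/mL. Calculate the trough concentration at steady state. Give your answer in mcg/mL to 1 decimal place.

6.0 mcg/mL

The dosing interval is 2 half-lives, so f = 2^(−2) = 0.25.
At steady state, R = 1/(1 − 0.25) = 4/3.
Single-dose peak C₀ = D/Vd = 180/10 = 18 mcg/mL.
Steady-state peak Cmax,ss = C₀·R = 18 × 4/3 ≈ 24.000 mcg/mL.
Steady-state trough Cmin,ss = Cmax,ss·f ≈ 24.000 × 0.25 ≈ 6.000 mcg/mL.
Trough 6.0 mcg/mL vs MEC 5 mcg/mL: adequate.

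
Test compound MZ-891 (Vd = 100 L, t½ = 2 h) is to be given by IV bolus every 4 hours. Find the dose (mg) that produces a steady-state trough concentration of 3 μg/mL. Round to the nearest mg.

900 mg

τ/t½ = 4/2 ≈ 2, so f = (1/2)^(4/2) ≈ 0.250000.
Cmin,ss = (D/Vd)·f/(1−f), so D = Cmin,ss·Vd·(1−f)/f.
D = 3 × 100 × (1−f)/f ≈ 3 × 100 × 3.00000 ≈ 900.00 mg.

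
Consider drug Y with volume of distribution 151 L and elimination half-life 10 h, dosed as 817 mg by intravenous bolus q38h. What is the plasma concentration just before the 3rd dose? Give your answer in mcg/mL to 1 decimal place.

0.4 mcg/mL

f = (1/2)^(τ/t½) = (1/2)^(38/10) ≈ 0.0718.
C₀ = D/Vd = 817/151 ≈ 5.411 mcg/mL.
Before the 3rd dose, 2 doses have been given. Superposition: Cmin = C₀·(f + f²).
≈ 5.411 × (0.0718 + 0.0052) ≈ 5.411 × 0.0770 ≈ 0.417 mcg/mL.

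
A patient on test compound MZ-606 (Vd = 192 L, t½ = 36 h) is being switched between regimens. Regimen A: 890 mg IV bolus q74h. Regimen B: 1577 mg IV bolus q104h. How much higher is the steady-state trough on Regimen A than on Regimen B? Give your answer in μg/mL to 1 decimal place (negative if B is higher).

0.2 μg/mL

Regimen A: f = (1/2)^(74/36) ≈ 0.2406; Cmin,ss = (890/192)·f/(1−f) ≈ 1.469 μg/mL.
Regimen B: f = (1/2)^(104/36) ≈ 0.1350; Cmin,ss = (1577/192)·f/(1−f) ≈ 1.282 μg/mL.
Difference ≈ 1.469 − 1.282 ≈ 0.187 μg/mL.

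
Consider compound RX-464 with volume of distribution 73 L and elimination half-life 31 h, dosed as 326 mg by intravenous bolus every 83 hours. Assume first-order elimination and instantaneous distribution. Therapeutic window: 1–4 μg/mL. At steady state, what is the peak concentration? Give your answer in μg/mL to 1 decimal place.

τ/t½ = 83/31 ≈ 2.6774, so fraction remaining f = (1/2)^(83/31) ≈ 0.1563.
Accumulation ratio R = 1/(1 − f) ≈ 1/0.8437 ≈ 1.1853.
Each bolus raises the concentration by D/Vd = 326/73 ≈ 4.466 μg/mL.
Steady-state peak Cmax,ss = C₀·R ≈ 4.466 × 1.1853 ≈ 5.294 μg/mL.
Peak 5.3 μg/mL vs MTC 4 μg/mL: exceeds toxic threshold.

5.3 μg/mL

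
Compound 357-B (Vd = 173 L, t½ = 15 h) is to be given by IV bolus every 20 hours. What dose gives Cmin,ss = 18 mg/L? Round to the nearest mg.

τ/t½ = 20/15 ≈ 1.3333, so f = (1/2)^(20/15) ≈ 0.396850.
Cmin,ss = (D/Vd)·f/(1−f), so D = Cmin,ss·Vd·(1−f)/f.
D = 18 × 173 × (1−f)/f ≈ 18 × 173 × 1.51984 ≈ 4732.78 mg.

4733 mg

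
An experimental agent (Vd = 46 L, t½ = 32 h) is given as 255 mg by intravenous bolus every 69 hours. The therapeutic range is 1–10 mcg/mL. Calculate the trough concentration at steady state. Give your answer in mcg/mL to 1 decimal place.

1.6 mcg/mL

τ/t½ = 69/32 ≈ 2.1562, so fraction remaining f = (1/2)^(69/32) ≈ 0.2243.
At steady state, accumulation factor R = 1/(1 − e^(−kτ)) ≈ 1.2892.
Single-dose peak C₀ = D/Vd = 255/46 ≈ 5.543 mcg/mL.
Cmax,ss = C₀/(1 − f) ≈ 5.543/0.7757 ≈ 7.146 mcg/mL.
Steady-state trough Cmin,ss = Cmax,ss·f ≈ 7.146 × 0.2243 ≈ 1.603 mcg/mL.
Trough 1.6 mcg/mL vs MEC 1 mcg/mL: adequate.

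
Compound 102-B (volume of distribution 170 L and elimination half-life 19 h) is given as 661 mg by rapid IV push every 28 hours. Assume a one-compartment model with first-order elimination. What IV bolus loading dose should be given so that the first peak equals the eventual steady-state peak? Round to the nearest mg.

f = (1/2)^(28/19) ≈ 0.360062; accumulation ratio R = 1/(1−f) ≈ 1.56265.
Loading dose to hit Cmax,ss on first dose: D_load = D_maint·R ≈ 661 × 1.56265 ≈ 1032.91 mg.

1033 mg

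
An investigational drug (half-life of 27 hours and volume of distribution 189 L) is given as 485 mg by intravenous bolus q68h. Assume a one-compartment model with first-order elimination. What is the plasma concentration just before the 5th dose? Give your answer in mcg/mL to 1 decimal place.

f = (1/2)^(τ/t½) = (1/2)^(68/27) ≈ 0.1745.
C₀ = D/Vd = 485/189 ≈ 2.566 mcg/mL.
Before the 5th dose, 4 doses have been given. Superposition: Cmin = C₀·(f + f² + … + f^4).
≈ 2.566 × (0.1745 + 0.0305 + 0.0053 + 0.0009) ≈ 2.566 × 0.2112 ≈ 0.542 mcg/mL.

0.5 mcg/mL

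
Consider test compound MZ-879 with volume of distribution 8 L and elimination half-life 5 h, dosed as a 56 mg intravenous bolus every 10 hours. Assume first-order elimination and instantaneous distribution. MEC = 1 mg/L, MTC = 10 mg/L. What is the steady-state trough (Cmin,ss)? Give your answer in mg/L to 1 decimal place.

The dosing interval is 2 half-lives, so f = 2^(−2) = 0.25.
Accumulation ratio R = 1/(1 − f) = 1/0.75 = 4/3.
Single-dose peak C₀ = D/Vd = 56/8 = 7 mg/L.
Steady-state peak Cmax,ss = C₀·R = 7 × 4/3 ≈ 9.333 mg/L.
Steady-state trough Cmin,ss = Cmax,ss·f ≈ 9.333 × 0.25 ≈ 2.333 mg/L.
Trough 2.3 mg/L vs MEC 1 mg/L: adequate.

2.3 mg/L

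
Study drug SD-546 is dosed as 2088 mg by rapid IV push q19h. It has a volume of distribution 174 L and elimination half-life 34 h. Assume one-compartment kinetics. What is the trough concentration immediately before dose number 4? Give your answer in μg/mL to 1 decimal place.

17.4 μg/mL

f = (1/2)^(τ/t½) = (1/2)^(19/34) ≈ 0.6789.
C₀ = D/Vd = 2088/174 ≈ 12.000 μg/mL.
Before the 4th dose, 3 doses have been given. Superposition: Cmin = C₀·(f + f² + … + f^3).
≈ 12.000 × (0.6789 + 0.4609 + 0.3129) ≈ 12.000 × 1.4527 ≈ 17.432 μg/mL.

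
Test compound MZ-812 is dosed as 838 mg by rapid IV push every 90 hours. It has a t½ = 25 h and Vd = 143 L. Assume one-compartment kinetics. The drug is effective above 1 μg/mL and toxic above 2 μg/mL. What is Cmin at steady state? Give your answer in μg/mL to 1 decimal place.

Over one 90-h interval, 90/25 ≈ 3.6 half-lives elapse, leaving f ≈ 0.0825 of each dose.
Each bolus raises the concentration by D/Vd = 838/143 ≈ 5.860 μg/mL.
Steady-state trough Cmin,ss = C₀·f/(1−f) ≈ 5.860 × 0.0825/0.9175 ≈ 0.527 μg/mL.
Trough 0.5 μg/mL vs MEC 1 μg/mL: subtherapeutic.

0.5 μg/mL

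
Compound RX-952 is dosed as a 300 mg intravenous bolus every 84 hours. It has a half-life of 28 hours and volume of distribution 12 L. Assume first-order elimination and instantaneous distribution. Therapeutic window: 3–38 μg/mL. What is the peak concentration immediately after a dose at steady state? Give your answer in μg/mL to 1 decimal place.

τ = 84 h = 3 half-lives, so f = (1/2)^3 = 0.125.
Accumulation ratio R = 1/(1 − f) = 1/0.875 = 8/7.
Single-dose peak C₀ = D/Vd = 300/12 = 25 μg/mL.
Steady-state peak Cmax,ss = C₀·R = 25 × 8/7 ≈ 28.571 μg/mL.
Peak 28.6 μg/mL vs MTC 38 μg/mL: below toxic threshold.

28.6 μg/mL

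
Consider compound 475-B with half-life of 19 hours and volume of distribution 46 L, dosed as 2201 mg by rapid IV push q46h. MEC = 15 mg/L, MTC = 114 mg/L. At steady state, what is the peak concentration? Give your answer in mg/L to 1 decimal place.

58.8 mg/L

Over one 46-h interval, 46/19 ≈ 2.4211 half-lives elapse, leaving f ≈ 0.1867 of each dose.
At steady state, accumulation factor R = 1/(1 − e^(−kτ)) ≈ 1.2296.
Single-dose peak C₀ = D/Vd = 2201/46 ≈ 47.848 mg/L.
Steady-state peak Cmax,ss = C₀·R ≈ 47.848 × 1.2296 ≈ 58.834 mg/L.
Peak 58.8 mg/L vs MTC 114 mg/L: below toxic threshold.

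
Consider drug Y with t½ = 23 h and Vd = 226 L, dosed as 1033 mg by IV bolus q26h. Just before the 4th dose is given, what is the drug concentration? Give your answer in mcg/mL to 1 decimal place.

f = (1/2)^(τ/t½) = (1/2)^(26/23) ≈ 0.4568.
C₀ = D/Vd = 1033/226 ≈ 4.571 mcg/mL.
Before the 4th dose, 3 doses have been given. Superposition: Cmin = C₀·(f + f² + … + f^3).
≈ 4.571 × (0.4568 + 0.2087 + 0.0953) ≈ 4.571 × 0.7608 ≈ 3.478 mcg/mL.

3.5 mcg/mL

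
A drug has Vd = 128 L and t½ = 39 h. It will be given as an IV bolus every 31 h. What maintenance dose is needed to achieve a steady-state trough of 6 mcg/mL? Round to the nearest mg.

τ/t½ = 31/39 ≈ 0.79487, so f = (1/2)^(31/39) ≈ 0.576394.
Cmin,ss = (D/Vd)·f/(1−f), so D = Cmin,ss·Vd·(1−f)/f.
D = 6 × 128 × (1−f)/f ≈ 6 × 128 × 0.73492 ≈ 564.42 mg.

564 mg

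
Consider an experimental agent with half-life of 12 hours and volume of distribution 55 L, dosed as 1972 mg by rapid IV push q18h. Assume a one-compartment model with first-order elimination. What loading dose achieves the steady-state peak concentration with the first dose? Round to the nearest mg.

f = (1/2)^(18/12) ≈ 0.353553; accumulation ratio R = 1/(1−f) ≈ 1.54692.
Loading dose to hit Cmax,ss on first dose: D_load = D_maint·R ≈ 1972 × 1.54692 ≈ 3050.53 mg.

3051 mg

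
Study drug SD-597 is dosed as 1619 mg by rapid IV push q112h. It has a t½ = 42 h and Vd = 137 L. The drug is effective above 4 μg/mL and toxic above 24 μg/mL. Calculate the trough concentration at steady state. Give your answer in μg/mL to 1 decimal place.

Over one 112-h interval, 112/42 ≈ 2.6667 half-lives elapse, leaving f ≈ 0.1575 of each dose.
Each bolus raises the concentration by D/Vd = 1619/137 ≈ 11.818 μg/mL.
Steady-state trough Cmin,ss = C₀·f/(1−f) ≈ 11.818 × 0.1575/0.8425 ≈ 2.209 μg/mL.
Trough 2.2 μg/mL vs MEC 4 μg/mL: subtherapeutic.

2.2 μg/mL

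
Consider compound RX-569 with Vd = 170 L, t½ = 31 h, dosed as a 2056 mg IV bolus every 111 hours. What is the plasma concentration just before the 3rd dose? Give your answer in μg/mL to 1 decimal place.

1.1 μg/mL

f = (1/2)^(τ/t½) = (1/2)^(111/31) ≈ 0.0836.
C₀ = D/Vd = 2056/170 ≈ 12.094 μg/mL.
Before the 3rd dose, 2 doses have been given. Superposition: Cmin = C₀·(f + f²).
≈ 12.094 × (0.0836 + 0.0070) ≈ 12.094 × 0.0906 ≈ 1.096 μg/mL.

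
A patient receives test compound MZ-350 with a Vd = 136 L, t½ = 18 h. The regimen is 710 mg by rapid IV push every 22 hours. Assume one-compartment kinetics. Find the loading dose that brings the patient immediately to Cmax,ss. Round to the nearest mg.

f = (1/2)^(22/18) ≈ 0.428622; accumulation ratio R = 1/(1−f) ≈ 1.75015.
Loading dose to hit Cmax,ss on first dose: D_load = D_maint·R ≈ 710 × 1.75015 ≈ 1242.61 mg.

1243 mg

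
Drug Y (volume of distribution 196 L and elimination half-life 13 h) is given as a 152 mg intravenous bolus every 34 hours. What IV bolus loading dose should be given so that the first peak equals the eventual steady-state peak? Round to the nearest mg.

f = (1/2)^(34/13) ≈ 0.163189; accumulation ratio R = 1/(1−f) ≈ 1.19501.
Loading dose to hit Cmax,ss on first dose: D_load = D_maint·R ≈ 152 × 1.19501 ≈ 181.64 mg.

182 mg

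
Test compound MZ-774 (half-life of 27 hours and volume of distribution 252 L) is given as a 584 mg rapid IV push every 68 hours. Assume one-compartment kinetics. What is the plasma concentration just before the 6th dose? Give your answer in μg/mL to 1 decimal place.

f = (1/2)^(τ/t½) = (1/2)^(68/27) ≈ 0.1745.
C₀ = D/Vd = 584/252 ≈ 2.317 μg/mL.
Before the 6th dose, 5 doses have been given. Superposition: Cmin = C₀·(f + f² + … + f^5).
≈ 2.317 × (0.1745 + 0.0305 + 0.0053 + 0.0009 + 0.0002) ≈ 2.317 × 0.2114 ≈ 0.490 μg/mL.

0.5 μg/mL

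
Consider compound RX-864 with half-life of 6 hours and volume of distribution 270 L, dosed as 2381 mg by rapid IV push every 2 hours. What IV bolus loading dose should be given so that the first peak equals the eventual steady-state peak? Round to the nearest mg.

11541 mg

f = (1/2)^(2/6) ≈ 0.793701; accumulation ratio R = 1/(1−f) ≈ 4.84733.
Loading dose to hit Cmax,ss on first dose: D_load = D_maint·R ≈ 2381 × 4.84733 ≈ 11541.49 mg.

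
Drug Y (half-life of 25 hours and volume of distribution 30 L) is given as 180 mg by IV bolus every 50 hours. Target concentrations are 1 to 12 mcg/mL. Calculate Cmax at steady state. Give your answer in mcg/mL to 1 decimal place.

τ = 50 h = 2 half-lives, so f = (1/2)^2 = 0.25.
Accumulation ratio R = 1/(1 − f) = 1/0.75 = 4/3.
Single-dose peak C₀ = D/Vd = 180/30 = 6 mcg/mL.
Steady-state peak Cmax,ss = C₀·R = 6 × 4/3 ≈ 8.000 mcg/mL.
Peak 8.0 mcg/mL vs MTC 12 mcg/mL: below toxic threshold.

8.0 mcg/mL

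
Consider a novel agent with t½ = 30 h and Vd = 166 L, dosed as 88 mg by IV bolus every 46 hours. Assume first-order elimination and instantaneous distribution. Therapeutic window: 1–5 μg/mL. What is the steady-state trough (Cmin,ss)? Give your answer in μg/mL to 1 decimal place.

k = ln2/t½ = ln2/30 ≈ 0.023105 h⁻¹; fraction remaining f = e^(−kτ) = e^(−0.023105×46) ≈ 0.3455.
Accumulation ratio R = 1/(1 − f) ≈ 1/0.6545 ≈ 1.5279.
Single-dose peak C₀ = D/Vd = 88/166 ≈ 0.530 μg/mL.
Steady-state peak Cmax,ss = C₀·R ≈ 0.530 × 1.5279 ≈ 0.810 μg/mL.
One interval later, Cmin,ss = Cmax,ss·e^(−kτ) ≈ 0.810 × 0.3455 ≈ 0.280 μg/mL.
Trough 0.3 μg/mL vs MEC 1 μg/mL: subtherapeutic.

0.3 μg/mL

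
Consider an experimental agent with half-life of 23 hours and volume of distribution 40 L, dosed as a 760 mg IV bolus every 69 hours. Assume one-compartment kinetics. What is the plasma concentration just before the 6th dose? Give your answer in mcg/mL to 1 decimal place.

f = (1/2)^(τ/t½) = (1/2)^(69/23) ≈ 0.1250.
C₀ = D/Vd = 760/40 ≈ 19.000 mcg/mL.
Before the 6th dose, 5 doses have been given. Superposition: Cmin = C₀·(f + f² + … + f^5).
≈ 19.000 × (0.1250 + 0.0156 + 0.0020 + 0.0002 + 0.0000) ≈ 19.000 × 0.1428 ≈ 2.713 mcg/mL.

2.7 mcg/mL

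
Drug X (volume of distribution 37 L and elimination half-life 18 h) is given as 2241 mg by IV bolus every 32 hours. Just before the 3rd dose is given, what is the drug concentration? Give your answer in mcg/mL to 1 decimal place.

22.8 mcg/mL

f = (1/2)^(τ/t½) = (1/2)^(32/18) ≈ 0.2916.
C₀ = D/Vd = 2241/37 ≈ 60.568 mcg/mL.
Before the 3rd dose, 2 doses have been given. Superposition: Cmin = C₀·(f + f²).
≈ 60.568 × (0.2916 + 0.0850) ≈ 60.568 × 0.3766 ≈ 22.810 mcg/mL.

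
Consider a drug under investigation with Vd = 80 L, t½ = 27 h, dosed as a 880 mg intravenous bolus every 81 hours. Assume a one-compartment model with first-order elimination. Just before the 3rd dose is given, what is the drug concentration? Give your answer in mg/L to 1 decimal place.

f = (1/2)^(τ/t½) = (1/2)^(81/27) ≈ 0.1250.
C₀ = D/Vd = 880/80 ≈ 11.000 mg/L.
Before the 3rd dose, 2 doses have been given. Superposition: Cmin = C₀·(f + f²).
≈ 11.000 × (0.1250 + 0.0156) ≈ 11.000 × 0.1406 ≈ 1.547 mg/L.

1.5 mg/L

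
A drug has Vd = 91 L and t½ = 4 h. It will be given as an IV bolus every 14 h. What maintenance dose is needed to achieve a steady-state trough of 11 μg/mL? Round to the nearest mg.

τ/t½ = 14/4 ≈ 3.5, so f = (1/2)^(14/4) ≈ 0.088388.
Cmin,ss = (D/Vd)·f/(1−f), so D = Cmin,ss·Vd·(1−f)/f.
D = 11 × 91 × (1−f)/f ≈ 11 × 91 × 10.31375 ≈ 10324.06 mg.

10324 mg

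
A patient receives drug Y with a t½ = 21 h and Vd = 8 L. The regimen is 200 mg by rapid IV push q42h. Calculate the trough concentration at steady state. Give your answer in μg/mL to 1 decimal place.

The dosing interval is 2 half-lives, so f = 2^(−2) = 0.25.
Accumulation ratio R = 1/(1 − f) = 1/0.75 = 4/3.
Single-dose peak C₀ = D/Vd = 200/8 = 25 μg/mL.
Steady-state peak Cmax,ss = C₀·R = 25 × 4/3 ≈ 33.333 μg/mL.
Steady-state trough Cmin,ss = Cmax,ss·f ≈ 33.333 × 0.25 ≈ 8.333 μg/mL.

8.3 μg/mL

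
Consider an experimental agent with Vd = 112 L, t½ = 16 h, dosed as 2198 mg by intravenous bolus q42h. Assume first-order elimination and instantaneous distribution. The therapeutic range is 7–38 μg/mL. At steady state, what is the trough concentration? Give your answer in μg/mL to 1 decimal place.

3.8 μg/mL

k = ln2/t½ = ln2/16 ≈ 0.043322 h⁻¹; fraction remaining f = e^(−kτ) = e^(−0.043322×42) ≈ 0.1621.
At steady state, accumulation factor R = 1/(1 − e^(−kτ)) ≈ 1.1935.
Single-dose peak C₀ = D/Vd = 2198/112 ≈ 19.625 μg/mL.
Steady-state peak Cmax,ss = C₀·R ≈ 19.625 × 1.1935 ≈ 23.422 μg/mL.
Steady-state trough Cmin,ss = Cmax,ss·f ≈ 23.422 × 0.1621 ≈ 3.797 μg/mL.
Trough 3.8 μg/mL vs MEC 7 μg/mL: subtherapeutic.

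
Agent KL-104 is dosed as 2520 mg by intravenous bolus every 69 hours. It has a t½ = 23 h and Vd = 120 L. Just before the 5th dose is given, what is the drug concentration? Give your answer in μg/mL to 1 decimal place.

3.0 μg/mL

f = (1/2)^(τ/t½) = (1/2)^(69/23) ≈ 0.1250.
C₀ = D/Vd = 2520/120 ≈ 21.000 μg/mL.
Before the 5th dose, 4 doses have been given. Superposition: Cmin = C₀·(f + f² + … + f^4).
≈ 21.000 × (0.1250 + 0.0156 + 0.0020 + 0.0002) ≈ 21.000 × 0.1428 ≈ 2.999 μg/mL.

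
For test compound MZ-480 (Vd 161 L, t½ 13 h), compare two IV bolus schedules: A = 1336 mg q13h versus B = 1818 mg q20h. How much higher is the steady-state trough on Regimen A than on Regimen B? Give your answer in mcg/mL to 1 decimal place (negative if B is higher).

2.4 mcg/mL

Regimen A: f = (1/2)^(13/13) ≈ 0.5000; Cmin,ss = (1336/161)·f/(1−f) ≈ 8.298 mcg/mL.
Regimen B: f = (1/2)^(20/13) ≈ 0.3443; Cmin,ss = (1818/161)·f/(1−f) ≈ 5.929 mcg/mL.
Difference ≈ 8.298 − 5.929 ≈ 2.369 mcg/mL.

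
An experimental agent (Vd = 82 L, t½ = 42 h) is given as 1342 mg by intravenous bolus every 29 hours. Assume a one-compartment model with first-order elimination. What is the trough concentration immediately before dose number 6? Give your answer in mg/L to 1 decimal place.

f = (1/2)^(τ/t½) = (1/2)^(29/42) ≈ 0.6196.
C₀ = D/Vd = 1342/82 ≈ 16.366 mg/L.
Before the 6th dose, 5 doses have been given. Superposition: Cmin = C₀·(f + f² + … + f^5).
≈ 16.366 × (0.6196 + 0.3839 + 0.2379 + 0.1474 + 0.0913) ≈ 16.366 × 1.4801 ≈ 24.223 mg/L.

24.2 mg/L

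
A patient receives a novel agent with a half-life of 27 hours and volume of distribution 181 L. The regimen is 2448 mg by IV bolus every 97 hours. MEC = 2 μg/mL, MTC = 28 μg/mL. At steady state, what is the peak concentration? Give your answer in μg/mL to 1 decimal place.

Over one 97-h interval, 97/27 ≈ 3.5926 half-lives elapse, leaving f ≈ 0.0829 of each dose.
At steady state, accumulation factor R = 1/(1 − e^(−kτ)) ≈ 1.0904.
Single-dose peak C₀ = D/Vd = 2448/181 ≈ 13.525 μg/mL.
Cmax,ss = C₀/(1 − f) ≈ 13.525/0.9171 ≈ 14.748 μg/mL.
Peak 14.7 μg/mL vs MTC 28 μg/mL: below toxic threshold.

14.7 μg/mL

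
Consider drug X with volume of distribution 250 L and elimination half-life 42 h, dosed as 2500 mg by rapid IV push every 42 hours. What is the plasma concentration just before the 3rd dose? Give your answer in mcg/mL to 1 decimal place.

f = (1/2)^(τ/t½) = (1/2)^(42/42) ≈ 0.5000.
C₀ = D/Vd = 2500/250 ≈ 10.000 mcg/mL.
Before the 3rd dose, 2 doses have been given. Superposition: Cmin = C₀·(f + f²).
≈ 10.000 × (0.5000 + 0.2500) ≈ 10.000 × 0.7500 ≈ 7.500 mcg/mL.

7.5 mcg/mL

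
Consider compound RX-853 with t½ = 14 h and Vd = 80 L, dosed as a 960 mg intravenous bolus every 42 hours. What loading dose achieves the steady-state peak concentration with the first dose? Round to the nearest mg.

f = (1/2)^(42/14) ≈ 0.125000; accumulation ratio R = 1/(1−f) ≈ 1.14286.
Loading dose to hit Cmax,ss on first dose: D_load = D_maint·R ≈ 960 × 1.14286 ≈ 1097.15 mg.

1097 mg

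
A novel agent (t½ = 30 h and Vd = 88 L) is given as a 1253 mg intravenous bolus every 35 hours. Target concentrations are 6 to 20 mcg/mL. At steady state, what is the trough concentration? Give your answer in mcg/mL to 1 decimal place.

Over one 35-h interval, 35/30 ≈ 1.1667 half-lives elapse, leaving f ≈ 0.4454 of each dose.
Accumulation ratio R = 1/(1 − f) ≈ 1/0.5546 ≈ 1.8031.
Each bolus raises the concentration by D/Vd = 1253/88 ≈ 14.239 mcg/mL.
Steady-state peak Cmax,ss = C₀·R ≈ 14.239 × 1.8031 ≈ 25.674 mcg/mL.
Steady-state trough Cmin,ss = Cmax,ss·f ≈ 25.674 × 0.4454 ≈ 11.435 mcg/mL.
Trough 11.4 mcg/mL vs MEC 6 mcg/mL: adequate.

11.4 mcg/mL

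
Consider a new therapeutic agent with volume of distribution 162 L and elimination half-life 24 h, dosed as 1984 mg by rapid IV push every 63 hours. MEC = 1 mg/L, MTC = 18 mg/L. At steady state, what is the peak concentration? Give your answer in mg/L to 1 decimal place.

14.6 mg/L

k = ln2/t½ = ln2/24 ≈ 0.028881 h⁻¹; fraction remaining f = e^(−kτ) = e^(−0.028881×63) ≈ 0.1621.
Accumulation ratio R = 1/(1 − f) ≈ 1/0.8379 ≈ 1.1935.
Single-dose peak C₀ = D/Vd = 1984/162 ≈ 12.247 mg/L.
Steady-state peak Cmax,ss = C₀·R ≈ 12.247 × 1.1935 ≈ 14.617 mg/L.
Peak 14.6 mg/L vs MTC 18 mg/L: below toxic threshold.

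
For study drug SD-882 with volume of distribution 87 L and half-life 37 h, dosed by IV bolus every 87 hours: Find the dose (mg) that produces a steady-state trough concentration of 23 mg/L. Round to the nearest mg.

τ/t½ = 87/37 ≈ 2.3514, so f = (1/2)^(87/37) ≈ 0.195962.
Cmin,ss = (D/Vd)·f/(1−f), so D = Cmin,ss·Vd·(1−f)/f.
D = 23 × 87 × (1−f)/f ≈ 23 × 87 × 4.10303 ≈ 8210.16 mg.

8210 mg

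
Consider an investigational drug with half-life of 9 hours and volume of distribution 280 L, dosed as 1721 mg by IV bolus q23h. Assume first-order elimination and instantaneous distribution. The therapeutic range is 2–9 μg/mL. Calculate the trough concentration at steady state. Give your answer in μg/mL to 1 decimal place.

1.3 μg/mL

k = ln2/t½ = ln2/9 ≈ 0.077016 h⁻¹; fraction remaining f = e^(−kτ) = e^(−0.077016×23) ≈ 0.1701.
Single-dose peak C₀ = D/Vd = 1721/280 ≈ 6.146 μg/mL.
Steady-state trough Cmin,ss = C₀·f/(1−f) ≈ 6.146 × 0.1701/0.8299 ≈ 1.260 μg/mL.
Trough 1.3 μg/mL vs MEC 2 μg/mL: subtherapeutic.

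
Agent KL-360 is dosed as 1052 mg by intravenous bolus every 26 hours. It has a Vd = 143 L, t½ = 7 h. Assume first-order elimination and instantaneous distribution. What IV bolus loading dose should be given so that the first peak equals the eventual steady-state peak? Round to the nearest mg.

1139 mg

f = (1/2)^(26/7) ≈ 0.076188; accumulation ratio R = 1/(1−f) ≈ 1.08247.
Loading dose to hit Cmax,ss on first dose: D_load = D_maint·R ≈ 1052 × 1.08247 ≈ 1138.76 mg.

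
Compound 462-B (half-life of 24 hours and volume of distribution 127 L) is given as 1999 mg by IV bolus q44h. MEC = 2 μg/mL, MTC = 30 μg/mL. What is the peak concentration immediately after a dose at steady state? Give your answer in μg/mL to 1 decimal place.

τ/t½ = 44/24 ≈ 1.8333, so fraction remaining f = (1/2)^(44/24) ≈ 0.2806.
At steady state, accumulation factor R = 1/(1 − e^(−kτ)) ≈ 1.3900.
Each bolus raises the concentration by D/Vd = 1999/127 ≈ 15.740 μg/mL.
Steady-state peak Cmax,ss = C₀·R ≈ 15.740 × 1.3900 ≈ 21.879 μg/mL.
Peak 21.9 μg/mL vs MTC 30 μg/mL: below toxic threshold.

21.9 μg/mL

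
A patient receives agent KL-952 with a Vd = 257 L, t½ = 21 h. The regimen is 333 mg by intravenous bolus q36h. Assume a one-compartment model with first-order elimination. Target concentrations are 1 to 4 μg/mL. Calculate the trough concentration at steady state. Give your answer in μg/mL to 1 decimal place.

0.6 μg/mL

τ/t½ = 36/21 ≈ 1.7143, so fraction remaining f = (1/2)^(36/21) ≈ 0.3048.
At steady state, accumulation factor R = 1/(1 − e^(−kτ)) ≈ 1.4384.
Each bolus raises the concentration by D/Vd = 333/257 ≈ 1.296 μg/mL.
Steady-state peak Cmax,ss = C₀·R ≈ 1.296 × 1.4384 ≈ 1.864 μg/mL.
Steady-state trough Cmin,ss = Cmax,ss·f ≈ 1.864 × 0.3048 ≈ 0.568 μg/mL.
Trough 0.6 μg/mL vs MEC 1 μg/mL: subtherapeutic.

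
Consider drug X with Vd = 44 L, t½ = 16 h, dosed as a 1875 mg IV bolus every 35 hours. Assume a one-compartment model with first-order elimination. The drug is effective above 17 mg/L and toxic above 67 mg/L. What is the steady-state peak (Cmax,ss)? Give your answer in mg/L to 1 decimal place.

τ/t½ = 35/16 ≈ 2.1875, so fraction remaining f = (1/2)^(35/16) ≈ 0.2195.
Accumulation ratio R = 1/(1 − f) ≈ 1/0.7805 ≈ 1.2812.
Single-dose peak C₀ = D/Vd = 1875/44 ≈ 42.614 mg/L.
Steady-state peak Cmax,ss = C₀·R ≈ 42.614 × 1.2812 ≈ 54.597 mg/L.
Peak 54.6 mg/L vs MTC 67 mg/L: below toxic threshold.

54.6 mg/L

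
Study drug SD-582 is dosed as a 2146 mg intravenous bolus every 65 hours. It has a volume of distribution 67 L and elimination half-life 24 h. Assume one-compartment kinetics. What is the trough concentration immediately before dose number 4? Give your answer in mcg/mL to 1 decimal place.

f = (1/2)^(τ/t½) = (1/2)^(65/24) ≈ 0.1530.
C₀ = D/Vd = 2146/67 ≈ 32.030 mcg/mL.
Before the 4th dose, 3 doses have been given. Superposition: Cmin = C₀·(f + f² + … + f^3).
≈ 32.030 × (0.1530 + 0.0234 + 0.0036) ≈ 32.030 × 0.1800 ≈ 5.765 mcg/mL.

5.8 mcg/mL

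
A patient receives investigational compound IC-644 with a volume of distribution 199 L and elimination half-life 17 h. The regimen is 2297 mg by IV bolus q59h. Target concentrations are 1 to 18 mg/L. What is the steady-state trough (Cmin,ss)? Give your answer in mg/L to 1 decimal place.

k = ln2/t½ = ln2/17 ≈ 0.040773 h⁻¹; fraction remaining f = e^(−kτ) = e^(−0.040773×59) ≈ 0.0902.
Single-dose peak C₀ = D/Vd = 2297/199 ≈ 11.543 mg/L.
Steady-state trough Cmin,ss = C₀·f/(1−f) ≈ 11.543 × 0.0902/0.9098 ≈ 1.144 mg/L.
Trough 1.1 mg/L vs MEC 1 mg/L: adequate.

1.1 mg/L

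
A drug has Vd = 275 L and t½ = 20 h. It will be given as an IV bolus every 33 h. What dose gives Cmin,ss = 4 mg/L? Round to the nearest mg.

2352 mg

τ/t½ = 33/20 ≈ 1.65, so f = (1/2)^(33/20) ≈ 0.318640.
Cmin,ss = (D/Vd)·f/(1−f), so D = Cmin,ss·Vd·(1−f)/f.
D = 4 × 275 × (1−f)/f ≈ 4 × 275 × 2.13834 ≈ 2352.17 mg.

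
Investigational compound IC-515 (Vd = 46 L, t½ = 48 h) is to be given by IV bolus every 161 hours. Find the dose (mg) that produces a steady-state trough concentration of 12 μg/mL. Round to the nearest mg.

τ/t½ = 161/48 ≈ 3.3542, so f = (1/2)^(161/48) ≈ 0.097790.
Cmin,ss = (D/Vd)·f/(1−f), so D = Cmin,ss·Vd·(1−f)/f.
D = 12 × 46 × (1−f)/f ≈ 12 × 46 × 9.22599 ≈ 5092.75 mg.

5093 mg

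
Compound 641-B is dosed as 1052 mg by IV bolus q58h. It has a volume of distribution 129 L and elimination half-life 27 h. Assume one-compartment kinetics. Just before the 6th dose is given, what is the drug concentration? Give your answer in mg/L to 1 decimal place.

f = (1/2)^(τ/t½) = (1/2)^(58/27) ≈ 0.2256.
C₀ = D/Vd = 1052/129 ≈ 8.155 mg/L.
Before the 6th dose, 5 doses have been given. Superposition: Cmin = C₀·(f + f² + … + f^5).
≈ 8.155 × (0.2256 + 0.0509 + 0.0115 + 0.0026 + 0.0006) ≈ 8.155 × 0.2912 ≈ 2.375 mg/L.

2.4 mg/L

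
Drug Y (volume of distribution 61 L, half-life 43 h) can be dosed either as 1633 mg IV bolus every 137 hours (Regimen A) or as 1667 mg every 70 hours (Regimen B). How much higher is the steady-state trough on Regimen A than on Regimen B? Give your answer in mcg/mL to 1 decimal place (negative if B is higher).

Regimen A: f = (1/2)^(137/43) ≈ 0.1099; Cmin,ss = (1633/61)·f/(1−f) ≈ 3.305 mcg/mL.
Regimen B: f = (1/2)^(70/43) ≈ 0.3236; Cmin,ss = (1667/61)·f/(1−f) ≈ 13.074 mcg/mL.
Difference ≈ 3.305 − 13.074 ≈ -9.769 mcg/mL.

-9.8 mcg/mL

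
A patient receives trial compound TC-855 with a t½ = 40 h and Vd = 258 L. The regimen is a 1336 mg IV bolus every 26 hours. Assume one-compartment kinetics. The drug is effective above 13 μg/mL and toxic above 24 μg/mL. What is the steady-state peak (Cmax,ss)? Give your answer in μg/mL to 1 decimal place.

14.3 μg/mL

τ/t½ = 26/40 ≈ 0.65, so fraction remaining f = (1/2)^(26/40) ≈ 0.6373.
Accumulation ratio R = 1/(1 − f) ≈ 1/0.3627 ≈ 2.7571.
Single-dose peak C₀ = D/Vd = 1336/258 ≈ 5.178 μg/mL.
Steady-state peak Cmax,ss = C₀·R ≈ 5.178 × 2.7571 ≈ 14.276 μg/mL.
Peak 14.3 μg/mL vs MTC 24 μg/mL: below toxic threshold.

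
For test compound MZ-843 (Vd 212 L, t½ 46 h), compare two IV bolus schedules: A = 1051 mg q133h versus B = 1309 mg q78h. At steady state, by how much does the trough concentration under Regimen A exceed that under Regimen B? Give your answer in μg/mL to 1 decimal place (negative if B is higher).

Regimen A: f = (1/2)^(133/46) ≈ 0.1348; Cmin,ss = (1051/212)·f/(1−f) ≈ 0.772 μg/mL.
Regimen B: f = (1/2)^(78/46) ≈ 0.3087; Cmin,ss = (1309/212)·f/(1−f) ≈ 2.757 μg/mL.
Difference ≈ 0.772 − 2.757 ≈ -1.985 μg/mL.

-2.0 μg/mL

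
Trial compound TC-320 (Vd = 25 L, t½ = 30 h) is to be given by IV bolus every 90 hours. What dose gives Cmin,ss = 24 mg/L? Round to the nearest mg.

τ/t½ = 90/30 ≈ 3, so f = (1/2)^(90/30) ≈ 0.125000.
Cmin,ss = (D/Vd)·f/(1−f), so D = Cmin,ss·Vd·(1−f)/f.
D = 24 × 25 × (1−f)/f ≈ 24 × 25 × 7.00000 ≈ 4200.00 mg.

4200 mg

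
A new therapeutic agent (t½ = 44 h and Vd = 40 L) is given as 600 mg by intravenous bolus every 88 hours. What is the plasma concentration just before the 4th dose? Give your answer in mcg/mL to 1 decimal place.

4.9 mcg/mL

f = (1/2)^(τ/t½) = (1/2)^(88/44) ≈ 0.2500.
C₀ = D/Vd = 600/40 ≈ 15.000 mcg/mL.
Before the 4th dose, 3 doses have been given. Superposition: Cmin = C₀·(f + f² + … + f^3).
≈ 15.000 × (0.2500 + 0.0625 + 0.0156) ≈ 15.000 × 0.3281 ≈ 4.921 mcg/mL.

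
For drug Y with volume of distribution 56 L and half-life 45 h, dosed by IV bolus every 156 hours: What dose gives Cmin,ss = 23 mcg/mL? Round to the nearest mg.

12951 mg

τ/t½ = 156/45 ≈ 3.4667, so f = (1/2)^(156/45) ≈ 0.090454.
Cmin,ss = (D/Vd)·f/(1−f), so D = Cmin,ss·Vd·(1−f)/f.
D = 23 × 56 × (1−f)/f ≈ 23 × 56 × 10.05534 ≈ 12951.28 mg.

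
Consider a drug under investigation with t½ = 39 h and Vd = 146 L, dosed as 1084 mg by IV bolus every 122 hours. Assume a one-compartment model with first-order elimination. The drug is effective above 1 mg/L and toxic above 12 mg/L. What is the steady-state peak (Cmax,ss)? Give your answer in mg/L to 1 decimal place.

8.4 mg/L

k = ln2/t½ = ln2/39 ≈ 0.017773 h⁻¹; fraction remaining f = e^(−kτ) = e^(−0.017773×122) ≈ 0.1144.
Accumulation ratio R = 1/(1 − f) ≈ 1/0.8856 ≈ 1.1292.
Single-dose peak C₀ = D/Vd = 1084/146 ≈ 7.425 mg/L.
Steady-state peak Cmax,ss = C₀·R ≈ 7.425 × 1.1292 ≈ 8.384 mg/L.
Peak 8.4 mg/L vs MTC 12 mg/L: below toxic threshold.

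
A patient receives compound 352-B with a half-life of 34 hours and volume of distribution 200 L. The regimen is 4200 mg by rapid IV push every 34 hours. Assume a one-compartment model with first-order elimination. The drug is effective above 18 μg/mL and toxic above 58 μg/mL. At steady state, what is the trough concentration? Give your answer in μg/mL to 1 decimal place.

The dosing interval is 1 half-life, so f = 2^(−1) = 0.5.
Accumulation ratio R = 1/(1 − f) = 1/0.5 = 2/1.
Single-dose peak C₀ = D/Vd = 4200/200 = 21 μg/mL.
Steady-state peak Cmax,ss = C₀·R = 21 × 2/1 ≈ 42.000 μg/mL.
Steady-state trough Cmin,ss = Cmax,ss·f ≈ 42.000 × 0.5 ≈ 21.000 μg/mL.
Trough 21.0 μg/mL vs MEC 18 μg/mL: adequate.

21.0 μg/mL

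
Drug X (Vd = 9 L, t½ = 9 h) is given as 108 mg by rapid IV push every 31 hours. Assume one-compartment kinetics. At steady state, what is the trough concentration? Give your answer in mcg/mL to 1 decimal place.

Over one 31-h interval, 31/9 ≈ 3.4444 half-lives elapse, leaving f ≈ 0.0919 of each dose.
Single-dose peak C₀ = D/Vd = 108/9 ≈ 12.000 mcg/mL.
Steady-state trough Cmin,ss = C₀·f/(1−f) ≈ 12.000 × 0.0919/0.9081 ≈ 1.214 mcg/mL.

1.2 mcg/mL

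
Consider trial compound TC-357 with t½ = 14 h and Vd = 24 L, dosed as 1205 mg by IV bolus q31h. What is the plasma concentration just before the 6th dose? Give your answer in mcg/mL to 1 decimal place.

f = (1/2)^(τ/t½) = (1/2)^(31/14) ≈ 0.2155.
C₀ = D/Vd = 1205/24 ≈ 50.208 mcg/mL.
Before the 6th dose, 5 doses have been given. Superposition: Cmin = C₀·(f + f² + … + f^5).
≈ 50.208 × (0.2155 + 0.0464 + 0.0100 + 0.0022 + 0.0005) ≈ 50.208 × 0.2746 ≈ 13.787 mcg/mL.

13.8 mcg/mL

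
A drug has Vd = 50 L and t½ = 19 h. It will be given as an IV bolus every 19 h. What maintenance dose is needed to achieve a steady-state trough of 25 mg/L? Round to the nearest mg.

1250 mg

τ/t½ = 19/19 ≈ 1, so f = (1/2)^(19/19) ≈ 0.500000.
Cmin,ss = (D/Vd)·f/(1−f), so D = Cmin,ss·Vd·(1−f)/f.
D = 25 × 50 × (1−f)/f ≈ 25 × 50 × 1.00000 ≈ 1250.00 mg.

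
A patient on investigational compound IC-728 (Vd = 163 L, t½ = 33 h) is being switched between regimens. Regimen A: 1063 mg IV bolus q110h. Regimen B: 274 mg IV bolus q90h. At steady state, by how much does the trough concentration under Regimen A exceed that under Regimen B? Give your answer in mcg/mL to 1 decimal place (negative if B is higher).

Regimen A: f = (1/2)^(110/33) ≈ 0.0992; Cmin,ss = (1063/163)·f/(1−f) ≈ 0.718 mcg/mL.
Regimen B: f = (1/2)^(90/33) ≈ 0.1510; Cmin,ss = (274/163)·f/(1−f) ≈ 0.299 mcg/mL.
Difference ≈ 0.718 − 0.299 ≈ 0.419 mcg/mL.

0.4 mcg/mL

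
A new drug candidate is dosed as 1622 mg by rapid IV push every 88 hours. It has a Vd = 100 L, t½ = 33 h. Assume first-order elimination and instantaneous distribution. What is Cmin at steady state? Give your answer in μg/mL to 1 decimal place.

τ/t½ = 88/33 ≈ 2.6667, so fraction remaining f = (1/2)^(88/33) ≈ 0.1575.
At steady state, accumulation factor R = 1/(1 − e^(−kτ)) ≈ 1.1869.
Each bolus raises the concentration by D/Vd = 1622/100 ≈ 16.220 μg/mL.
Cmax,ss = C₀/(1 − f) ≈ 16.220/0.8425 ≈ 19.252 μg/mL.
Steady-state trough Cmin,ss = Cmax,ss·f ≈ 19.252 × 0.1575 ≈ 3.032 μg/mL.

3.0 μg/mL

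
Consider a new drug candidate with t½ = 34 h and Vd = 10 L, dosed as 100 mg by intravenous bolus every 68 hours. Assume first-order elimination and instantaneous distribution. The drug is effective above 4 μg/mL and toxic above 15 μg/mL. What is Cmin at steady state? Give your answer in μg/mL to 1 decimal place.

The dosing interval is 2 half-lives, so f = 2^(−2) = 0.25.
At steady state, R = 1/(1 − 0.25) = 4/3.
Single-dose peak C₀ = D/Vd = 100/10 = 10 μg/mL.
Steady-state peak Cmax,ss = C₀·R = 10 × 4/3 ≈ 13.333 μg/mL.
Steady-state trough Cmin,ss = Cmax,ss·f ≈ 13.333 × 0.25 ≈ 3.333 μg/mL.
Trough 3.3 μg/mL vs MEC 4 μg/mL: subtherapeutic.

3.3 μg/mL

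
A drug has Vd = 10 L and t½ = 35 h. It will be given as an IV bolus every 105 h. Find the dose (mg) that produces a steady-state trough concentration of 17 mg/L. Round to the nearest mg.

1190 mg

τ/t½ = 105/35 ≈ 3, so f = (1/2)^(105/35) ≈ 0.125000.
Cmin,ss = (D/Vd)·f/(1−f), so D = Cmin,ss·Vd·(1−f)/f.
D = 17 × 10 × (1−f)/f ≈ 17 × 10 × 7.00000 ≈ 1190.00 mg.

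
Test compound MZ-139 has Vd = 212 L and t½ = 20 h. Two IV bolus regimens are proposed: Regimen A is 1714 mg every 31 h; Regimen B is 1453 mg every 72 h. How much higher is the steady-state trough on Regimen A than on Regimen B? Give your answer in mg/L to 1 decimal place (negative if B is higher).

3.6 mg/L

Regimen A: f = (1/2)^(31/20) ≈ 0.3415; Cmin,ss = (1714/212)·f/(1−f) ≈ 4.193 mg/L.
Regimen B: f = (1/2)^(72/20) ≈ 0.0825; Cmin,ss = (1453/212)·f/(1−f) ≈ 0.616 mg/L.
Difference ≈ 4.193 − 0.616 ≈ 3.577 mg/L.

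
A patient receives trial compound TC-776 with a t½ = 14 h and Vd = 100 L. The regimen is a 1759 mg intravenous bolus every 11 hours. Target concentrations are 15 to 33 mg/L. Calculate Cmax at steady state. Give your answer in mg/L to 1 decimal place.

Over one 11-h interval, 11/14 ≈ 0.78571 half-lives elapse, leaving f ≈ 0.5801 of each dose.
Accumulation ratio R = 1/(1 − f) ≈ 1/0.4199 ≈ 2.3815.
Each bolus raises the concentration by D/Vd = 1759/100 ≈ 17.590 mg/L.
Cmax,ss = C₀/(1 − f) ≈ 17.590/0.4199 ≈ 41.891 mg/L.
Peak 41.9 mg/L vs MTC 33 mg/L: exceeds toxic threshold.

41.9 mg/L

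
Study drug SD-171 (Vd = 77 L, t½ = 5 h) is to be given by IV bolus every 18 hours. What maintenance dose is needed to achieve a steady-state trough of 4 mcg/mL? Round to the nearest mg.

3427 mg

τ/t½ = 18/5 ≈ 3.6, so f = (1/2)^(18/5) ≈ 0.082469.
Cmin,ss = (D/Vd)·f/(1−f), so D = Cmin,ss·Vd·(1−f)/f.
D = 4 × 77 × (1−f)/f ≈ 4 × 77 × 11.12577 ≈ 3426.74 mg.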